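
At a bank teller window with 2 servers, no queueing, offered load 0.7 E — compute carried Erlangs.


B(2,0.7) = 0.125964 (Erlang-B)
Carried load = a(1 − B) = 0.7·(1 − 0.125964) = 0.7·0.874036 = 0.6118 E

Final: 0.6118 Erlangs


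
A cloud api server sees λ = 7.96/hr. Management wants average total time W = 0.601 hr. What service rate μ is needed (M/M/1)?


W = 1/(μ−λ) ⇒ μ − λ = 1/W = 1/0.601 = 1.6639
μ = λ + 1/W = 7.96 + 1.6639 = 9.6239 per hr

Final: 9.6239 /hr


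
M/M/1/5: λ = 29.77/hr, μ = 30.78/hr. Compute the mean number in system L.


ρ = 29.77/30.78 = 0.9672
L = ρ[1 − (K+1)ρ^K + Kρ^(K+1)] / [(1−ρ)(1−ρ^(K+1))]
Numerator: 0.9672·(1 − 6·0.846352 + 5·0.818580) = 0.014304
Denominator: (0.03281)·(0.181420) = 0.005953
L = 0.014304/0.005953 = 2.4028

Final: 2.4028


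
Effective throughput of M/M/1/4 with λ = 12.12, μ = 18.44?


ρ = 0.6573; P_K = (1−ρ)ρ^4/(1−ρ^5) = 0.072905
λ_eff = λ(1 − P_K) = 12.12·(1 − 0.072905) = 12.12·0.927095 = 11.2364 /hr

Final: 11.2364 /hr


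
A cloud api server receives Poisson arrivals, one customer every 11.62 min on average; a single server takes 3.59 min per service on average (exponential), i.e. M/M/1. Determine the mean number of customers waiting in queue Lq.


λ = 60/11.62 = 5.1635 /hr
μ = 60/3.59 = 16.7131 /hr
ρ = λ/μ = 5.1635/16.7131 = 0.3090
Lq = ρ²/(1−ρ) = 0.09545/0.6910 = 0.1381

Final: 0.1381


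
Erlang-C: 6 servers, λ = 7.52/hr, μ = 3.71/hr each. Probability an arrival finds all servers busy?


a = λ/μ = 2.0270; ρ = a/6 = 0.3378
P₀ = 0.131525 (from M/M/c formula)
C(c,a) = [a^c/(c!(1−ρ))]·P₀ = [69.35273/(720·0.6622)]·0.131525
= 0.14547·0.131525 = 0.019132

Final: 0.019132


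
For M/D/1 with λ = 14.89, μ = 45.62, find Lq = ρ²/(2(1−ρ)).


ρ = 14.89/45.62 = 0.3264
M/D/1: Lq = ρ²/(2(1−ρ)) = 0.1065/(2·0.6736) = 0.07908

Final: 0.07908


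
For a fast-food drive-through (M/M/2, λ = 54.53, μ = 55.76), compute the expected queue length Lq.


a = λ/μ = 0.9779; ρ = a/2 = 0.4890
P₀ = 0.343210
Lq = P₀·a^c·ρ / (c!·(1−ρ)²) = 0.343210·0.95637·0.4890/(2·0.26115)
= 0.30729

Final: 0.30729


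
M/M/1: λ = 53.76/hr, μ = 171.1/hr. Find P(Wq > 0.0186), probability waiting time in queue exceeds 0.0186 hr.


ρ = 53.76/171.1 = 0.3142
P(Wq > t) = ρ·e^{−(μ−λ)t} = 0.3142·e^{−2.1825}
= 0.3142·0.112757 = 0.035428

Final: 0.035428


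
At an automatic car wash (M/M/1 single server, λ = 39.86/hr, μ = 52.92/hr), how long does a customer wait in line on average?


ρ = 39.86/52.92 = 0.7532
Wq = ρ/(μ−λ) = 0.7532/(52.92 − 39.86) = 0.7532/13.06 = 0.05767 hr

Final: 0.05767 hr


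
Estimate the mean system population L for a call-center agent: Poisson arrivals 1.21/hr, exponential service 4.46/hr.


ρ = λ/μ = 1.21/4.46 = 0.2713
L = ρ/(1−ρ) = 0.2713/(1 − 0.2713) = 0.2713/0.7287 = 0.3723

Final: 0.3723


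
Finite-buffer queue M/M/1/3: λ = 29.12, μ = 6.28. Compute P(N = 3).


ρ = λ/μ = 29.12/6.28 = 4.6369
P_K = (1−ρ)ρ^K/(1−ρ^(K+1)) = (-3.6369·99.700005)/(1 − 462.303209)
= -362.603203/-461.303209 = 0.786041

Final: 0.786041


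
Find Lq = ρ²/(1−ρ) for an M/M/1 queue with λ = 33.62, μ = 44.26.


ρ = 33.62/44.26 = 0.7596
Lq = ρ²/(1−ρ) = 0.5770/0.2404 = 2.4002

Final: 2.4002


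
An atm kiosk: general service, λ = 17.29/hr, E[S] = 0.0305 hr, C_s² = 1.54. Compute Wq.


ρ = λ·E[S] = 17.29·0.0305 = 0.5273
E[S²] = E[S]²(1+C_s²) = 0.0305²·(1+1.54) = 0.002363
Wq = λ·E[S²]/(2(1−ρ)) = 17.29·0.002363/(2·0.4727) = 0.04322 hr

Final: 0.04322 hr


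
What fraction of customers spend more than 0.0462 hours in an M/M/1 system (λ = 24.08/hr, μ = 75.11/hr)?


W ~ Exponential(μ−λ) for M/M/1.
μ − λ = 75.11 − 24.08 = 51.0300
P(W > t) = e^{−(μ−λ)t} = e^{−2.3576} = 0.094648

Final: 0.094648


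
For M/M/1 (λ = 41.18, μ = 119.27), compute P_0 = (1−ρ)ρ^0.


ρ = 41.18/119.27 = 0.3453
P_n = (1−ρ)·ρ^n = (1 − 0.3453)·0.3453^0 = 0.6547·1.000000 = 0.654733

Final: 0.654733


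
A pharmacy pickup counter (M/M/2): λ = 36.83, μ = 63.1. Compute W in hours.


a = 0.5837; ρ = 0.2918; P₀ = 0.548181
Lq = P₀·a^c·ρ/(c!(1−ρ)²) = 0.05434
Wq = Lq/λ = 0.05434/36.83 = 0.001475 hr
W = Wq + 1/μ = 0.001475 + 0.01585 = 0.01732 hr

Final: 0.01732 hr


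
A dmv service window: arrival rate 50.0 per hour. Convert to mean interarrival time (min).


Mean interarrival time = 1/λ = 1/50.0 hour = 0.02000 hour
In minutes: 0.02000 × 60 = 1.2000 min

Final: 1.2000 min


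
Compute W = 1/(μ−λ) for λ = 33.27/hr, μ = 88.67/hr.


W = 1/(μ−λ) = 1/(88.67 − 33.27) = 1/55.40 = 0.01805 hr

Final: 0.01805 hr


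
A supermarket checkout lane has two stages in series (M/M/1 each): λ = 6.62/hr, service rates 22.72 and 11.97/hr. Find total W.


Each node sees arrival rate λ = 6.62/hr (tandem ⇒ throughput preserved).
W₁ = 1/(μ₁−λ) = 1/(22.72−6.62) = 0.06211 hr
W₂ = 1/(μ₂−λ) = 1/(11.97−6.62) = 0.18692 hr
W_total = W₁ + W₂ = 0.06211 + 0.18692 = 0.24903 hr

Final: 0.24903 hr


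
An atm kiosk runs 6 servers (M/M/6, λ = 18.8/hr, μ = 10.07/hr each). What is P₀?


a = λ/μ = 18.8/10.07 = 1.8669; ρ = a/c = 0.3112
Σ_{k=0}^{5} a^k/k! (terms k=0..5) = 1.00000 + 1.86693 + 1.74272 + 1.08451 + 0.50618 + 0.18900 = 6.38934
Tail: a^6/(6!(1−ρ)) = 42.34189/(720·0.6888) = 0.08537
P₀ = 1/(6.38934 + 0.08537) = 1/6.47471 = 0.154447

Final: 0.154447


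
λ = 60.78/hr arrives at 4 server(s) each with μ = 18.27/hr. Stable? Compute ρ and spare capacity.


Total capacity cμ = 4·18.27 = 73.08/hr
ρ = λ/(cμ) = 60.78/73.08 = 0.8317
Stable ⇔ ρ < 1: YES
Spare capacity = cμ − λ = 73.08 − 60.78 = 12.30/hr

Final: ρ = 0.8317; stable; margin = 12.30/hr


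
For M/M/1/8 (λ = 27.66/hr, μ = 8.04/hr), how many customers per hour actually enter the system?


ρ = 3.4403; P_K = (1−ρ)ρ^8/(1−ρ^9) = 0.709338
λ_eff = λ(1 − P_K) = 27.66·(1 − 0.709338) = 27.66·0.290662 = 8.0397 /hr

Final: 8.0397 /hr


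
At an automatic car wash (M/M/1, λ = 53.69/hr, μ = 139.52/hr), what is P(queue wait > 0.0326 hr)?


ρ = 53.69/139.52 = 0.3848
P(Wq > t) = ρ·e^{−(μ−λ)t} = 0.3848·e^{−2.7981}
= 0.3848·0.060928 = 0.023446

Final: 0.023446


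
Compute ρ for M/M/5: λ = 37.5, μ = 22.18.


ρ = λ/(cμ) = 37.5/(5·22.18) = 37.5/110.90 = 0.3381

Final: 0.3381


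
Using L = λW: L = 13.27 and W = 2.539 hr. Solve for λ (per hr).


λ = L/W = 13.27/2.539 = 5.2265 /hr

Final: 5.2265 /hr


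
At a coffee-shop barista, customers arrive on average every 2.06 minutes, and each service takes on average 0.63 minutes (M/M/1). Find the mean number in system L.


λ = 60/2.06 = 29.1262 /hr
μ = 60/0.63 = 95.2381 /hr
ρ = λ/μ = 29.1262/95.2381 = 0.3058
L = ρ/(1−ρ) = 0.3058/0.6942 = 0.4406

Final: 0.4406


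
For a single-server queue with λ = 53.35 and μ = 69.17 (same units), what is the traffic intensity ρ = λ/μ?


ρ = λ/μ = 53.35/69.17 = 0.7713

Final: 0.7713


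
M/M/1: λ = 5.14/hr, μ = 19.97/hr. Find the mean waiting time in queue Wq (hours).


ρ = 5.14/19.97 = 0.2574
Wq = ρ/(μ−λ) = 0.2574/(19.97 − 5.14) = 0.2574/14.83 = 0.01736 hr

Final: 0.01736 hr


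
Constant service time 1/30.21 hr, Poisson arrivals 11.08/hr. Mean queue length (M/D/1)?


ρ = 11.08/30.21 = 0.3668
M/D/1: Lq = ρ²/(2(1−ρ)) = 0.1345/(2·0.6332) = 0.10621

Final: 0.10621


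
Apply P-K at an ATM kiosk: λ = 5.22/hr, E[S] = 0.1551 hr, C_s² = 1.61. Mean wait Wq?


ρ = λ·E[S] = 5.22·0.1551 = 0.8096
E[S²] = E[S]²(1+C_s²) = 0.1551²·(1+1.61) = 0.062786
Wq = λ·E[S²]/(2(1−ρ)) = 5.22·0.062786/(2·0.1904) = 0.86077 hr

Final: 0.86077 hr


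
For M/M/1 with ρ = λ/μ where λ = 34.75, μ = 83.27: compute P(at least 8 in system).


ρ = 34.75/83.27 = 0.4173
P(N ≥ n) = ρ^n = 0.4173^8 = 0.0009199

Final: 0.0009199


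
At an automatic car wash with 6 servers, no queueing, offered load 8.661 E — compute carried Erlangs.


B(6,8.661) = 0.424115 (Erlang-B)
Carried load = a(1 − B) = 8.661·(1 − 0.424115) = 8.661·0.575885 = 4.9877 E

Final: 4.9877 Erlangs


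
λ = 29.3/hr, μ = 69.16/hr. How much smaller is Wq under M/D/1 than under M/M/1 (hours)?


ρ = 29.3/69.16 = 0.4237
Wq(M/M/1) = ρ/(μ−λ) = 0.4237/39.86 = 0.01063 hr
Wq(M/D/1) = ρ/(2(μ−λ)) = 0.005314 hr
Savings = 0.01063 − 0.005314 = 0.005314 hr

Final: 0.005314 hr


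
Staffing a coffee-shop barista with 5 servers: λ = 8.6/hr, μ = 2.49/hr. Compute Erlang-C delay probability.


a = λ/μ = 3.4538; ρ = a/5 = 0.6908
P₀ = 0.027429 (from M/M/c formula)
C(c,a) = [a^c/(c!(1−ρ))]·P₀ = [491.46831/(120·0.3092)]·0.027429
= 13.24411·0.027429 = 0.363270

Final: 0.363270


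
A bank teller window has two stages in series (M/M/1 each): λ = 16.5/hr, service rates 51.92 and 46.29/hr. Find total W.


Each node sees arrival rate λ = 16.5/hr (tandem ⇒ throughput preserved).
W₁ = 1/(μ₁−λ) = 1/(51.92−16.5) = 0.02823 hr
W₂ = 1/(μ₂−λ) = 1/(46.29−16.5) = 0.03357 hr
W_total = W₁ + W₂ = 0.02823 + 0.03357 = 0.06180 hr

Final: 0.06180 hr


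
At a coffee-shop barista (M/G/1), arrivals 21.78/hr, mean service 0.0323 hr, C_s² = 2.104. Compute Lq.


ρ = λ·E[S] = 21.78·0.0323 = 0.7035
Lq = ρ²(1+C_s²)/(2(1−ρ)) = 0.4949·(1+2.104)/(2·0.2965)
= 0.4949·3.1040/0.5930 = 2.59047

Final: 2.59047


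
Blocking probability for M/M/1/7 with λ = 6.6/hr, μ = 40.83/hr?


ρ = λ/μ = 6.6/40.83 = 0.1616
P_K = (1−ρ)ρ^K/(1−ρ^(K+1)) = (0.8384·0.000002884)/(1 − 0.0000004661)
= 0.000002418/1.000000 = 0.000002418

Final: 0.000002418


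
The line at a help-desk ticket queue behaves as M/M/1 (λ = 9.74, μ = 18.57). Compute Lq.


ρ = 9.74/18.57 = 0.5245
Lq = ρ²/(1−ρ) = 0.2751/0.4755 = 0.5786

Final: 0.5786


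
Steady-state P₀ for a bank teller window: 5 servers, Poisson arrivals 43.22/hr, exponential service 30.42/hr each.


a = λ/μ = 43.22/30.42 = 1.4208; ρ = a/c = 0.2842
Σ_{k=0}^{4} a^k/k! (terms k=0..4) = 1.00000 + 1.42078 + 1.00930 + 0.47800 + 0.16978 = 4.07786
Tail: a^5/(5!(1−ρ)) = 5.78932/(120·0.7158) = 0.06739
P₀ = 1/(4.07786 + 0.06739) = 1/4.14525 = 0.241240

Final: 0.241240


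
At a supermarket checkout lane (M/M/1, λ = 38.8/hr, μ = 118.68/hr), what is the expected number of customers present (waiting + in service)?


ρ = λ/μ = 38.8/118.68 = 0.3269
L = ρ/(1−ρ) = 0.3269/(1 − 0.3269) = 0.3269/0.6731 = 0.4857

Final: 0.4857


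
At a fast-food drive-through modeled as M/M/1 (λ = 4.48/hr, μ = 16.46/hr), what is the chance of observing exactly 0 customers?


ρ = 4.48/16.46 = 0.2722
P_n = (1−ρ)·ρ^n = (1 − 0.2722)·0.2722^0 = 0.7278·1.000000 = 0.727825

Final: 0.727825


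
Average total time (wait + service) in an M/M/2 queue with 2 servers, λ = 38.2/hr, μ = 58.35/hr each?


a = 0.6547; ρ = 0.3273; P₀ = 0.506779
Lq = P₀·a^c·ρ/(c!(1−ρ)²) = 0.07856
Wq = Lq/λ = 0.07856/38.2 = 0.002057 hr
W = Wq + 1/μ = 0.002057 + 0.01714 = 0.01919 hr

Final: 0.01919 hr


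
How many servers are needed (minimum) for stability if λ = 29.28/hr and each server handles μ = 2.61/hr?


Stability requires cμ > λ ⇔ c > λ/μ.
λ/μ = 29.28/2.61 = 11.2184
Minimum integer c = ⌊11.2184⌋ + 1 = 12
Check: 12·2.61 = 31.32 > 29.28, while 11·2.61 = 28.71 ≤ 29.28

Final: 12 servers


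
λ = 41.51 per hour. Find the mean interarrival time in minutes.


Mean interarrival time = 1/λ = 1/41.51 hour = 0.02409 hour
In minutes: 0.02409 × 60 = 1.4454 min

Final: 1.4454 min


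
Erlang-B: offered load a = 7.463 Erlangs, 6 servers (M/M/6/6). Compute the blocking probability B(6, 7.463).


B(c,a) = (a^c/c!) / Σ_{k=0}^{c} a^k/k!
a^6/6! = 239.965139
Σ terms (k=0..6): 1.00000 + 7.46300 + 27.84818 + 69.27700 + 129.25356 + 192.92387 + 239.96514 = 667.730755
B = 239.965139/667.730755 = 0.359374

Final: 0.359374


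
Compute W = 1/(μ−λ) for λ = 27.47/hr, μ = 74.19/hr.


W = 1/(μ−λ) = 1/(74.19 − 27.47) = 1/46.72 = 0.02140 hr

Final: 0.02140 hr


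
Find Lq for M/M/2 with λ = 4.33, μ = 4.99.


a = λ/μ = 0.8677; ρ = a/2 = 0.4339
P₀ = 0.394829
Lq = P₀·a^c·ρ / (c!·(1−ρ)²) = 0.394829·0.75296·0.4339/(2·0.32051)
= 0.20122

Final: 0.20122


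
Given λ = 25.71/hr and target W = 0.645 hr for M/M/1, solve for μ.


W = 1/(μ−λ) ⇒ μ − λ = 1/W = 1/0.645 = 1.5504
μ = λ + 1/W = 25.71 + 1.5504 = 27.2604 per hr

Final: 27.2604 /hr


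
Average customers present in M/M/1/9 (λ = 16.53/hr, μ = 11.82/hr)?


ρ = 16.53/11.82 = 1.3985
L = ρ[1 − (K+1)ρ^K + Kρ^(K+1)] / [(1−ρ)(1−ρ^(K+1))]
Numerator: 1.3985·(1 − 10·20.459659 + 9·28.612366) = 75.398479
Denominator: (-0.3985)·(-27.612366) = 11.002897
L = 75.398479/11.002897 = 6.8526

Final: 6.8526


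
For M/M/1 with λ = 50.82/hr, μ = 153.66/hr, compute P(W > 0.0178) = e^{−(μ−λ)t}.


W ~ Exponential(μ−λ) for M/M/1.
μ − λ = 153.66 − 50.82 = 102.8400
P(W > t) = e^{−(μ−λ)t} = e^{−1.8306} = 0.160325

Final: 0.160325


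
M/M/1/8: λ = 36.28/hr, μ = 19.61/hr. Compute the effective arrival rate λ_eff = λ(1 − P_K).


ρ = 1.8501; P_K = (1−ρ)ρ^8/(1−ρ^9) = 0.461298
λ_eff = λ(1 − P_K) = 36.28·(1 − 0.461298) = 36.28·0.538702 = 19.5441 /hr

Final: 19.5441 /hr


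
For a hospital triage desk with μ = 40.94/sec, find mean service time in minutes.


Mean service time = 1/μ = 1/40.94 second = 0.02443 second
In minutes: 0.02443 × 0.0166667 = 0.0004071 min

Final: 0.0004071 min


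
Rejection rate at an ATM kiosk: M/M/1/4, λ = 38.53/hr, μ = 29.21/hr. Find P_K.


ρ = λ/μ = 38.53/29.21 = 1.3191
P_K = (1−ρ)ρ^K/(1−ρ^(K+1)) = (-0.3191·3.027400)/(1 − 3.993349)
= -0.965949/-2.993349 = 0.322698

Final: 0.322698


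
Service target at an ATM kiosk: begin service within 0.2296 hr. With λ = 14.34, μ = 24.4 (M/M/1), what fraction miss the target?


ρ = 14.34/24.4 = 0.5877
P(Wq > t) = ρ·e^{−(μ−λ)t} = 0.5877·e^{−2.3098}
= 0.5877·0.099283 = 0.058349

Final: 0.058349


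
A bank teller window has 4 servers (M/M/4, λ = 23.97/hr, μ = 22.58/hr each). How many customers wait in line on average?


a = λ/μ = 1.0616; ρ = a/4 = 0.2654
P₀ = 0.345254
Lq = P₀·a^c·ρ / (c!·(1−ρ)²) = 0.345254·1.26992·0.2654/(24·0.53965)
= 0.008984

Final: 0.008984


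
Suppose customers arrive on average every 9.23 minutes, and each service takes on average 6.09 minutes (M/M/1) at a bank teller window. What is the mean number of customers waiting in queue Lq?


λ = 60/9.23 = 6.5005 /hr
μ = 60/6.09 = 9.8522 /hr
ρ = λ/μ = 6.5005/9.8522 = 0.6598
Lq = ρ²/(1−ρ) = 0.4353/0.3402 = 1.2797

Final: 1.2797


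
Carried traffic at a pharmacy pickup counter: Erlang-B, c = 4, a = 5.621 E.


B(4,5.621) = 0.444327 (Erlang-B)
Carried load = a(1 − B) = 5.621·(1 − 0.444327) = 5.621·0.555673 = 3.1234 E

Final: 3.1234 Erlangs


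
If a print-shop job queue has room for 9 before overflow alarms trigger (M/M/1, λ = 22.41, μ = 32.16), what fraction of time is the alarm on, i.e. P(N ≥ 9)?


ρ = 22.41/32.16 = 0.6968
P(N ≥ n) = ρ^n = 0.6968^9 = 0.038738

Final: 0.038738


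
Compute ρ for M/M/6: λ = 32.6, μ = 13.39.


ρ = λ/(cμ) = 32.6/(6·13.39) = 32.6/80.34 = 0.4058

Final: 0.4058


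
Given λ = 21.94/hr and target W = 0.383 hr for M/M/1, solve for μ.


W = 1/(μ−λ) ⇒ μ − λ = 1/W = 1/0.383 = 2.6110
μ = λ + 1/W = 21.94 + 2.6110 = 24.5510 per hr

Final: 24.5510 /hr


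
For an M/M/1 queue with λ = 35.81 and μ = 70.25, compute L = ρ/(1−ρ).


ρ = λ/μ = 35.81/70.25 = 0.5098
L = ρ/(1−ρ) = 0.5098/(1 − 0.5098) = 0.5098/0.4902 = 1.0398

Final: 1.0398


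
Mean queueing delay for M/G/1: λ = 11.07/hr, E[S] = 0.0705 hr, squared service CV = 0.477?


ρ = λ·E[S] = 11.07·0.0705 = 0.7804
E[S²] = E[S]²(1+C_s²) = 0.0705²·(1+0.477) = 0.007341
Wq = λ·E[S²]/(2(1−ρ)) = 11.07·0.007341/(2·0.2196) = 0.18506 hr

Final: 0.18506 hr


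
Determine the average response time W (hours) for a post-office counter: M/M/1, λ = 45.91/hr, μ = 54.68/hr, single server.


W = 1/(μ−λ) = 1/(54.68 − 45.91) = 1/8.77 = 0.1140 hr

Final: 0.1140 hr


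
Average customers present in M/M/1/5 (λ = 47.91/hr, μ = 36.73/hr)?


ρ = 47.91/36.73 = 1.3044
L = ρ[1 − (K+1)ρ^K + Kρ^(K+1)] / [(1−ρ)(1−ρ^(K+1))]
Numerator: 1.3044·(1 − 6·3.775950 + 5·4.925286) = 3.874972
Denominator: (-0.3044)·(-3.925286) = 1.194792
L = 3.874972/1.194792 = 3.2432

Final: 3.2432


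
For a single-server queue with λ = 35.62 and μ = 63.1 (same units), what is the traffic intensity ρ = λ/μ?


ρ = λ/μ = 35.62/63.1 = 0.5645

Final: 0.5645


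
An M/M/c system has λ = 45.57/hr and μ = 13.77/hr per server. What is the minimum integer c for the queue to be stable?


Stability requires cμ > λ ⇔ c > λ/μ.
λ/μ = 45.57/13.77 = 3.3094
Minimum integer c = ⌊3.3094⌋ + 1 = 4
Check: 4·13.77 = 55.08 > 45.57, while 3·13.77 = 41.31 ≤ 45.57

Final: 4 servers


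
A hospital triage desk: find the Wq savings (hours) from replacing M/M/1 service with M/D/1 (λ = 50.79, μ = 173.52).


ρ = 50.79/173.52 = 0.2927
Wq(M/M/1) = ρ/(μ−λ) = 0.2927/122.73 = 0.002385 hr
Wq(M/D/1) = ρ/(2(μ−λ)) = 0.001192 hr
Savings = 0.002385 − 0.001192 = 0.001192 hr

Final: 0.001192 hr


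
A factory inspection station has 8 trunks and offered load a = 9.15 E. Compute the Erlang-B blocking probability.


B(c,a) = (a^c/c!) / Σ_{k=0}^{c} a^k/k!
a^8/8! = 1218.563679
Σ terms (k=0..8): 1.00000 + 9.15000 + 41.86125 + 127.67681 + 292.06071 + 534.47110 + 815.06842 + 1065.41087 + 1218.56368 = 4105.262836
B = 1218.563679/4105.262836 = 0.296830

Final: 0.296830


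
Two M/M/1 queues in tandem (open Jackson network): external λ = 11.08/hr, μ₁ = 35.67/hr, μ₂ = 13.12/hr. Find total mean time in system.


Each node sees arrival rate λ = 11.08/hr (tandem ⇒ throughput preserved).
W₁ = 1/(μ₁−λ) = 1/(35.67−11.08) = 0.04067 hr
W₂ = 1/(μ₂−λ) = 1/(13.12−11.08) = 0.49020 hr
W_total = W₁ + W₂ = 0.04067 + 0.49020 = 0.53086 hr

Final: 0.53086 hr


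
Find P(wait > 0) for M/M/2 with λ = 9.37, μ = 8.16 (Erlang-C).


a = λ/μ = 1.1483; ρ = a/2 = 0.5741
P₀ = 0.270533 (from M/M/c formula)
C(c,a) = [a^c/(c!(1−ρ))]·P₀ = [1.31856/(2·0.4259)]·0.270533
= 1.54812·0.270533 = 0.418818

Final: 0.418818


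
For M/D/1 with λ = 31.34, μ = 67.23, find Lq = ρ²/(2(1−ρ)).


ρ = 31.34/67.23 = 0.4662
M/D/1: Lq = ρ²/(2(1−ρ)) = 0.2173/(2·0.5338) = 0.20353

Final: 0.20353


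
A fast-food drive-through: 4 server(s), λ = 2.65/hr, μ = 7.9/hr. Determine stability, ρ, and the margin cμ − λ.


Total capacity cμ = 4·7.9 = 31.60/hr
ρ = λ/(cμ) = 2.65/31.60 = 0.08386
Stable ⇔ ρ < 1: YES
Spare capacity = cμ − λ = 31.60 − 2.65 = 28.95/hr

Final: ρ = 0.08386; stable; margin = 28.95/hr


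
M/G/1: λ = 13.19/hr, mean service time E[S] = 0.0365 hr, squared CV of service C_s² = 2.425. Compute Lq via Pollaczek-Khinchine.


ρ = λ·E[S] = 13.19·0.0365 = 0.4814
Lq = ρ²(1+C_s²)/(2(1−ρ)) = 0.2318·(1+2.425)/(2·0.5186)
= 0.2318·3.4250/1.0371 = 0.76543

Final: 0.76543


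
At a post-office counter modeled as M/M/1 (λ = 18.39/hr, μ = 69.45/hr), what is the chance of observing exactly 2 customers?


ρ = 18.39/69.45 = 0.2648
P_n = (1−ρ)·ρ^n = (1 − 0.2648)·0.2648^2 = 0.7352·0.070116 = 0.051550

Final: 0.051550


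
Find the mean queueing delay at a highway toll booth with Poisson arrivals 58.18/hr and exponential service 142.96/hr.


ρ = 58.18/142.96 = 0.4070
Wq = ρ/(μ−λ) = 0.4070/(142.96 − 58.18) = 0.4070/84.78 = 0.004800 hr

Final: 0.004800 hr


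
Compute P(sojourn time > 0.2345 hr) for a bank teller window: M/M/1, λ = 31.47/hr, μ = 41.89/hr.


W ~ Exponential(μ−λ) for M/M/1.
μ − λ = 41.89 − 31.47 = 10.4200
P(W > t) = e^{−(μ−λ)t} = e^{−2.4435} = 0.086857

Final: 0.086857


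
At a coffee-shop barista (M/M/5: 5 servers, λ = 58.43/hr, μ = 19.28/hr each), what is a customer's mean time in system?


a = 3.0306; ρ = 0.6061; P₀ = 0.045074
Lq = P₀·a^c·ρ/(c!(1−ρ)²) = 0.37517
Wq = Lq/λ = 0.37517/58.43 = 0.006421 hr
W = Wq + 1/μ = 0.006421 + 0.05187 = 0.05829 hr

Final: 0.05829 hr


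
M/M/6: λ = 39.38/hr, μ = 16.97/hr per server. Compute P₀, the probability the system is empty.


a = λ/μ = 39.38/16.97 = 2.3206; ρ = a/c = 0.3868
Σ_{k=0}^{5} a^k/k! (terms k=0..5) = 1.00000 + 2.32057 + 2.69251 + 2.08272 + 1.20827 + 0.56077 = 9.86484
Tail: a^6/(6!(1−ρ)) = 156.15763/(720·0.6132) = 0.35367
P₀ = 1/(9.86484 + 0.35367) = 1/10.21851 = 0.097862

Final: 0.097862


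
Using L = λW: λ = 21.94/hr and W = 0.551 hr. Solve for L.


L = λW = 21.94·0.551 = 12.0889

Final: 12.0889


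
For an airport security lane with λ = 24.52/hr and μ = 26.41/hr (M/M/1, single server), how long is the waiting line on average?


ρ = 24.52/26.41 = 0.9284
Lq = ρ²/(1−ρ) = 0.8620/0.07156 = 12.0451

Final: 12.0451


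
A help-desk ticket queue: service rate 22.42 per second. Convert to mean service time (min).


Mean service time = 1/μ = 1/22.42 second = 0.04460 second
In minutes: 0.04460 × 0.0166667 = 0.0007434 min

Final: 0.0007434 min


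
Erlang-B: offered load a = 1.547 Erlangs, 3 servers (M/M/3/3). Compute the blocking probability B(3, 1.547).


B(c,a) = (a^c/c!) / Σ_{k=0}^{c} a^k/k!
a^3/3! = 0.617049
Σ terms (k=0..3): 1.00000 + 1.54700 + 1.19660 + 0.61705 = 4.360654
B = 0.617049/4.360654 = 0.141504

Final: 0.141504


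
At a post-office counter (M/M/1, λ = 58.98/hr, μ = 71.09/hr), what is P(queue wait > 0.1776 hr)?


ρ = 58.98/71.09 = 0.8297
P(Wq > t) = ρ·e^{−(μ−λ)t} = 0.8297·e^{−2.1507}
= 0.8297·0.116398 = 0.096570

Final: 0.096570


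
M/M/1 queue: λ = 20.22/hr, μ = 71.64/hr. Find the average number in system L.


ρ = λ/μ = 20.22/71.64 = 0.2822
L = ρ/(1−ρ) = 0.2822/(1 − 0.2822) = 0.2822/0.7178 = 0.3932

Final: 0.3932


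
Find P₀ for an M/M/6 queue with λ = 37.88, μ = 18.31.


a = λ/μ = 37.88/18.31 = 2.0688; ρ = a/c = 0.3448
Σ_{k=0}^{5} a^k/k! (terms k=0..5) = 1.00000 + 2.06881 + 2.14000 + 1.47575 + 0.76326 + 0.31581 = 7.76364
Tail: a^6/(6!(1−ρ)) = 78.40247/(720·0.6552) = 0.16620
P₀ = 1/(7.76364 + 0.16620) = 1/7.92984 = 0.126106

Final: 0.126106


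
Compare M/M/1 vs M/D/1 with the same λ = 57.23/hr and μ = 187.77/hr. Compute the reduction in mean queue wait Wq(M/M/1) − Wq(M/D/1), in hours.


ρ = 57.23/187.77 = 0.3048
Wq(M/M/1) = ρ/(μ−λ) = 0.3048/130.54 = 0.002335 hr
Wq(M/D/1) = ρ/(2(μ−λ)) = 0.001167 hr
Savings = 0.002335 − 0.001167 = 0.001167 hr

Final: 0.001167 hr


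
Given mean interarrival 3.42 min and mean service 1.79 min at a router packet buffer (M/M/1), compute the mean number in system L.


λ = 60/3.42 = 17.5439 /hr
μ = 60/1.79 = 33.5196 /hr
ρ = λ/μ = 17.5439/33.5196 = 0.5234
L = ρ/(1−ρ) = 0.5234/0.4766 = 1.0982

Final: 1.0982


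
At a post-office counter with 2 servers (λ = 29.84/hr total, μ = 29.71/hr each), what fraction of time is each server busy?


ρ = λ/(cμ) = 29.84/(2·29.71) = 29.84/59.42 = 0.5022

Final: 0.5022


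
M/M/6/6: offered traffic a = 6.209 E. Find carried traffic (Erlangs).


B(6,6.209) = 0.279435 (Erlang-B)
Carried load = a(1 − B) = 6.209·(1 − 0.279435) = 6.209·0.720565 = 4.4740 E

Final: 4.4740 Erlangs


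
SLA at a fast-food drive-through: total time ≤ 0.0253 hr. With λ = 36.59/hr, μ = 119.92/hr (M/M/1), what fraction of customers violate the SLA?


W ~ Exponential(μ−λ) for M/M/1.
μ − λ = 119.92 − 36.59 = 83.3300
P(W > t) = e^{−(μ−λ)t} = e^{−2.1082} = 0.121450

Final: 0.121450


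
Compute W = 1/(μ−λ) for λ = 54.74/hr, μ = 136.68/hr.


W = 1/(μ−λ) = 1/(136.68 − 54.74) = 1/81.94 = 0.01220 hr

Final: 0.01220 hr


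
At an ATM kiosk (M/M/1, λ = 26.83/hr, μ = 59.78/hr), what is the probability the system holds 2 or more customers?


ρ = 26.83/59.78 = 0.4488
P(N ≥ n) = ρ^n = 0.4488^2 = 0.201432

Final: 0.201432


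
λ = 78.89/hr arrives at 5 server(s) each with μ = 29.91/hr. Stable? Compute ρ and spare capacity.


Total capacity cμ = 5·29.91 = 149.55/hr
ρ = λ/(cμ) = 78.89/149.55 = 0.5275
Stable ⇔ ρ < 1: YES
Spare capacity = cμ − λ = 149.55 − 78.89 = 70.66/hr

Final: ρ = 0.5275; stable; margin = 70.66/hr


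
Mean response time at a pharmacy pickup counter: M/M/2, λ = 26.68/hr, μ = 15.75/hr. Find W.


a = 1.6940; ρ = 0.8470; P₀ = 0.082846
Lq = P₀·a^c·ρ/(c!(1−ρ)²) = 4.29988
Wq = Lq/λ = 4.29988/26.68 = 0.16116 hr
W = Wq + 1/μ = 0.16116 + 0.06349 = 0.22466 hr

Final: 0.22466 hr


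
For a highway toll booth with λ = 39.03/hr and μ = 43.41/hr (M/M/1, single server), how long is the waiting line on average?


ρ = 39.03/43.41 = 0.8991
Lq = ρ²/(1−ρ) = 0.8084/0.1009 = 8.0119

Final: 8.0119


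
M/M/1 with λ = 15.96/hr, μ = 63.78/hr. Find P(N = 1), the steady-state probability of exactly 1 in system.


ρ = 15.96/63.78 = 0.2502
P_n = (1−ρ)·ρ^n = (1 − 0.2502)·0.2502^1 = 0.7498·0.250235 = 0.187618

Final: 0.187618


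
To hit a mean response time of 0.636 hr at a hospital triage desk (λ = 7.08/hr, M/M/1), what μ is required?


W = 1/(μ−λ) ⇒ μ − λ = 1/W = 1/0.636 = 1.5723
μ = λ + 1/W = 7.08 + 1.5723 = 8.6523 per hr

Final: 8.6523 /hr


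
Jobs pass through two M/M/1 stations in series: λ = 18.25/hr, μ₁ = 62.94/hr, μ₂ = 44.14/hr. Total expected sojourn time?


Each node sees arrival rate λ = 18.25/hr (tandem ⇒ throughput preserved).
W₁ = 1/(μ₁−λ) = 1/(62.94−18.25) = 0.02238 hr
W₂ = 1/(μ₂−λ) = 1/(44.14−18.25) = 0.03862 hr
W_total = W₁ + W₂ = 0.02238 + 0.03862 = 0.06100 hr

Final: 0.06100 hr


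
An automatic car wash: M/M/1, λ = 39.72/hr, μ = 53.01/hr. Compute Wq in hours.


ρ = 39.72/53.01 = 0.7493
Wq = ρ/(μ−λ) = 0.7493/(53.01 − 39.72) = 0.7493/13.29 = 0.05638 hr

Final: 0.05638 hr


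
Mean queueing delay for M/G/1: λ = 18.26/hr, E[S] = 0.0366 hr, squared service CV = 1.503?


ρ = λ·E[S] = 18.26·0.0366 = 0.6683
E[S²] = E[S]²(1+C_s²) = 0.0366²·(1+1.503) = 0.003353
Wq = λ·E[S²]/(2(1−ρ)) = 18.26·0.003353/(2·0.3317) = 0.09229 hr

Final: 0.09229 hr


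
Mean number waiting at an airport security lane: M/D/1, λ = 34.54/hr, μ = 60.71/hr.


ρ = 34.54/60.71 = 0.5689
M/D/1: Lq = ρ²/(2(1−ρ)) = 0.3237/(2·0.4311) = 0.37545

Final: 0.37545


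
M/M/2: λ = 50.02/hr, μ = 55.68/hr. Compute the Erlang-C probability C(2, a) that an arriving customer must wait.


a = λ/μ = 0.8983; ρ = a/2 = 0.4492
P₀ = 0.380097 (from M/M/c formula)
C(c,a) = [a^c/(c!(1−ρ))]·P₀ = [0.80703/(2·0.5508)]·0.380097
= 0.73256·0.380097 = 0.278444

Final: 0.278444


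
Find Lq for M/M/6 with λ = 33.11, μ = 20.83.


a = λ/μ = 1.5895; ρ = a/6 = 0.2649
P₀ = 0.203947
Lq = P₀·a^c·ρ / (c!·(1−ρ)²) = 0.203947·16.12945·0.2649/(720·0.54034)
= 0.002240

Final: 0.002240


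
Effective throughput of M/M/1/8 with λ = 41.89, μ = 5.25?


ρ = 7.9790; P_K = (1−ρ)ρ^8/(1−ρ^9) = 0.874672
λ_eff = λ(1 − P_K) = 41.89·(1 − 0.874672) = 41.89·0.125328 = 5.2500 /hr

Final: 5.2500 /hr


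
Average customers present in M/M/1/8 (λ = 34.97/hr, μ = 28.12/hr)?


ρ = 34.97/28.12 = 1.2436
L = ρ[1 − (K+1)ρ^K + Kρ^(K+1)] / [(1−ρ)(1−ρ^(K+1))]
Numerator: 1.2436·(1 − 9·5.720612 + 8·7.114147) = 7.993437
Denominator: (-0.2436)·(-6.114147) = 1.489399
L = 7.993437/1.489399 = 5.3669

Final: 5.3669


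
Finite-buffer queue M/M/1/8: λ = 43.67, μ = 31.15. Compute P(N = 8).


ρ = λ/μ = 43.67/31.15 = 1.4019
P_K = (1−ρ)ρ^K/(1−ρ^(K+1)) = (-0.4019·14.921110)/(1 − 20.918294)
= -5.997184/-19.918294 = 0.301089

Final: 0.301089


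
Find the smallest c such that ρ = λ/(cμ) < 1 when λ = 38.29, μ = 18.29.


Stability requires cμ > λ ⇔ c > λ/μ.
λ/μ = 38.29/18.29 = 2.0935
Minimum integer c = ⌊2.0935⌋ + 1 = 3
Check: 3·18.29 = 54.87 > 38.29, while 2·18.29 = 36.58 ≤ 38.29

Final: 3 servers


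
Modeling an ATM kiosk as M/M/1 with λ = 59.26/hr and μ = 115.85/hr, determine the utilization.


ρ = λ/μ = 59.26/115.85 = 0.5115

Final: 0.5115


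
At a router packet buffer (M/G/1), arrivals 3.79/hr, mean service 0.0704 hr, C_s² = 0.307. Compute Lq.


ρ = λ·E[S] = 3.79·0.0704 = 0.2668
Lq = ρ²(1+C_s²)/(2(1−ρ)) = 0.07119·(1+0.307)/(2·0.7332)
= 0.07119·1.3070/1.4664 = 0.06345

Final: 0.06345


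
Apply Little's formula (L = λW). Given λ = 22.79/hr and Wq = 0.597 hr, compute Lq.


Lq = λWq = 22.79·0.597 = 13.6056

Final: 13.6056


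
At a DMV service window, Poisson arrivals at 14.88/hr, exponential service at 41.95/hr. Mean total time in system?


W = 1/(μ−λ) = 1/(41.95 − 14.88) = 1/27.07 = 0.03694 hr

Final: 0.03694 hr


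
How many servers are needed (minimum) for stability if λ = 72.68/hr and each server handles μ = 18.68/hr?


Stability requires cμ > λ ⇔ c > λ/μ.
λ/μ = 72.68/18.68 = 3.8908
Minimum integer c = ⌊3.8908⌋ + 1 = 4
Check: 4·18.68 = 74.72 > 72.68, while 3·18.68 = 56.04 ≤ 72.68

Final: 4 servers


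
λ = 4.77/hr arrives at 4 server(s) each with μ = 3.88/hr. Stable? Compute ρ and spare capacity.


Total capacity cμ = 4·3.88 = 15.52/hr
ρ = λ/(cμ) = 4.77/15.52 = 0.3073
Stable ⇔ ρ < 1: YES
Spare capacity = cμ − λ = 15.52 − 4.77 = 10.75/hr

Final: ρ = 0.3073; stable; margin = 10.75/hr


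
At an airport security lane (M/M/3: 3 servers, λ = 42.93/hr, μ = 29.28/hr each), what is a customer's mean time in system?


a = 1.4662; ρ = 0.4887; P₀ = 0.218890
Lq = P₀·a^c·ρ/(c!(1−ρ)²) = 0.21499
Wq = Lq/λ = 0.21499/42.93 = 0.005008 hr
W = Wq + 1/μ = 0.005008 + 0.03415 = 0.03916 hr

Final: 0.03916 hr


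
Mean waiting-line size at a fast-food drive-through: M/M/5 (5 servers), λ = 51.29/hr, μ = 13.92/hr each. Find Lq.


a = λ/μ = 3.6846; ρ = a/5 = 0.7369
P₀ = 0.020407
Lq = P₀·a^c·ρ / (c!·(1−ρ)²) = 0.020407·679.15252·0.7369/(120·0.06921)
= 1.22977

Final: 1.22977


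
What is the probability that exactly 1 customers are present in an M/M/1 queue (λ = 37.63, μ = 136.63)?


ρ = 37.63/136.63 = 0.2754
P_n = (1−ρ)·ρ^n = (1 − 0.2754)·0.2754^1 = 0.7246·0.275415 = 0.199562

Final: 0.199562


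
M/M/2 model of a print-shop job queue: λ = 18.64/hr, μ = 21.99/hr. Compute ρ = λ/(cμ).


ρ = λ/(cμ) = 18.64/(2·21.99) = 18.64/43.98 = 0.4238

Final: 0.4238


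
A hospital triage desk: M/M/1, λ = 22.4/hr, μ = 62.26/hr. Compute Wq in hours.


ρ = 22.4/62.26 = 0.3598
Wq = ρ/(μ−λ) = 0.3598/(62.26 − 22.4) = 0.3598/39.86 = 0.009026 hr

Final: 0.009026 hr


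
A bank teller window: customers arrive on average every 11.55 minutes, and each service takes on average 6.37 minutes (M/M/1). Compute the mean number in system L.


λ = 60/11.55 = 5.1948 /hr
μ = 60/6.37 = 9.4192 /hr
ρ = λ/μ = 5.1948/9.4192 = 0.5515
L = ρ/(1−ρ) = 0.5515/0.4485 = 1.2297

Final: 1.2297


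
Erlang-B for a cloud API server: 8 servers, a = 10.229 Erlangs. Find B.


B(c,a) = (a^c/c!) / Σ_{k=0}^{c} a^k/k!
a^8/8! = 2972.657715
Σ terms (k=0..8): 1.00000 + 10.22900 + 52.31622 + 178.38087 + 456.16449 + 933.22131 + 1590.98680 + 2324.88628 + 2972.65771 = 8519.842677
B = 2972.657715/8519.842677 = 0.348910

Final: 0.348910


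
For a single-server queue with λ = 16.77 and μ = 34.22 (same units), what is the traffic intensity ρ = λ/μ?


ρ = λ/μ = 16.77/34.22 = 0.4901

Final: 0.4901


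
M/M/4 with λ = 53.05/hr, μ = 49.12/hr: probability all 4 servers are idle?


a = λ/μ = 53.05/49.12 = 1.0800; ρ = a/c = 0.2700
Σ_{k=0}^{3} a^k/k! (terms k=0..3) = 1.00000 + 1.08001 + 0.58321 + 0.20996 = 2.87317
Tail: a^4/(4!(1−ρ)) = 1.36053/(24·0.7300) = 0.07766
P₀ = 1/(2.87317 + 0.07766) = 1/2.95083 = 0.338888

Final: 0.338888


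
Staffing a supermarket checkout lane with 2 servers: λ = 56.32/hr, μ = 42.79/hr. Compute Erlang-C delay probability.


a = λ/μ = 1.3162; ρ = a/2 = 0.6581
P₀ = 0.206202 (from M/M/c formula)
C(c,a) = [a^c/(c!(1−ρ))]·P₀ = [1.73237/(2·0.3419)]·0.206202
= 2.53343·0.206202 = 0.522397

Final: 0.522397


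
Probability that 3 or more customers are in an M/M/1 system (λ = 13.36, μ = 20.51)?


ρ = 13.36/20.51 = 0.6514
P(N ≥ n) = ρ^n = 0.6514^3 = 0.276390

Final: 0.276390


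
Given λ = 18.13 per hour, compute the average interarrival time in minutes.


Mean interarrival time = 1/λ = 1/18.13 hour = 0.05516 hour
In minutes: 0.05516 × 60 = 3.3094 min

Final: 3.3094 min


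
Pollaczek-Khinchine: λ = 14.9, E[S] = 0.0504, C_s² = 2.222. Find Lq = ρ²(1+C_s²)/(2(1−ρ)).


ρ = λ·E[S] = 14.9·0.0504 = 0.7510
Lq = ρ²(1+C_s²)/(2(1−ρ)) = 0.5639·(1+2.222)/(2·0.2490)
= 0.5639·3.2220/0.4981 = 3.64804

Final: 3.64804


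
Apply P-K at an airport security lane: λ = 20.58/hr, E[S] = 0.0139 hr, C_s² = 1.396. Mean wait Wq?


ρ = λ·E[S] = 20.58·0.0139 = 0.2861
E[S²] = E[S]²(1+C_s²) = 0.0139²·(1+1.396) = 0.0004629
Wq = λ·E[S²]/(2(1−ρ)) = 20.58·0.0004629/(2·0.7139) = 0.006672 hr

Final: 0.006672 hr


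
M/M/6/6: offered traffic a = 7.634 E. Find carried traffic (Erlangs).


B(6,7.634) = 0.369295 (Erlang-B)
Carried load = a(1 − B) = 7.634·(1 − 0.369295) = 7.634·0.630705 = 4.8148 E

Final: 4.8148 Erlangs


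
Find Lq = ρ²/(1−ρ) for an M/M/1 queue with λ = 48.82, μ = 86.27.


ρ = 48.82/86.27 = 0.5659
Lq = ρ²/(1−ρ) = 0.3202/0.4341 = 0.7377

Final: 0.7377


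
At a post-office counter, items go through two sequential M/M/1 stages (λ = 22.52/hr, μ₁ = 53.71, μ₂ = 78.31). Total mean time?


Each node sees arrival rate λ = 22.52/hr (tandem ⇒ throughput preserved).
W₁ = 1/(μ₁−λ) = 1/(53.71−22.52) = 0.03206 hr
W₂ = 1/(μ₂−λ) = 1/(78.31−22.52) = 0.01792 hr
W_total = W₁ + W₂ = 0.03206 + 0.01792 = 0.04999 hr

Final: 0.04999 hr


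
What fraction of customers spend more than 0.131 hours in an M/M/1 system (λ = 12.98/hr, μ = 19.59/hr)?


W ~ Exponential(μ−λ) for M/M/1.
μ − λ = 19.59 − 12.98 = 6.6100
P(W > t) = e^{−(μ−λ)t} = e^{−0.8659} = 0.420669

Final: 0.420669


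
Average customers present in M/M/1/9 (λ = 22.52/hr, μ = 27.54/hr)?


ρ = 22.52/27.54 = 0.8177
L = ρ[1 − (K+1)ρ^K + Kρ^(K+1)] / [(1−ρ)(1−ρ^(K+1))]
Numerator: 0.8177·(1 − 10·0.163471 + 9·0.133673) = 0.464752
Denominator: (0.1823)·(0.866327) = 0.157914
L = 0.464752/0.157914 = 2.9431

Final: 2.9431


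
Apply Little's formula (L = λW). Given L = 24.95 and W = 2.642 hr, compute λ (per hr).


λ = L/W = 24.95/2.642 = 9.4436 /hr

Final: 9.4436 /hr


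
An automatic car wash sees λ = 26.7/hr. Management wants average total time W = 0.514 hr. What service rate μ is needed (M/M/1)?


W = 1/(μ−λ) ⇒ μ − λ = 1/W = 1/0.514 = 1.9455
μ = λ + 1/W = 26.7 + 1.9455 = 28.6455 per hr

Final: 28.6455 /hr


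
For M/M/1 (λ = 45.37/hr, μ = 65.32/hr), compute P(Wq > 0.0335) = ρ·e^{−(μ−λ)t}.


ρ = 45.37/65.32 = 0.6946
P(Wq > t) = ρ·e^{−(μ−λ)t} = 0.6946·e^{−0.6683}
= 0.6946·0.512566 = 0.356019

Final: 0.356019


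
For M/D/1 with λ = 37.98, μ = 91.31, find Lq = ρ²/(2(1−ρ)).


ρ = 37.98/91.31 = 0.4159
M/D/1: Lq = ρ²/(2(1−ρ)) = 0.1730/(2·0.5841) = 0.14811

Final: 0.14811


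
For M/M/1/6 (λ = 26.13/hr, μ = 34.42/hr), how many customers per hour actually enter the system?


ρ = 0.7592; P_K = (1−ρ)ρ^6/(1−ρ^7) = 0.053940
λ_eff = λ(1 − P_K) = 26.13·(1 − 0.053940) = 26.13·0.946060 = 24.7206 /hr

Final: 24.7206 /hr


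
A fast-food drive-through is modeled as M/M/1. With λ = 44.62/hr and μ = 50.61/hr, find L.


ρ = λ/μ = 44.62/50.61 = 0.8816
L = ρ/(1−ρ) = 0.8816/(1 − 0.8816) = 0.8816/0.1184 = 7.4491

Final: 7.4491


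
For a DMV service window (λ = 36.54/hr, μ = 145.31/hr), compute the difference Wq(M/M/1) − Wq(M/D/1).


ρ = 36.54/145.31 = 0.2515
Wq(M/M/1) = ρ/(μ−λ) = 0.2515/108.77 = 0.002312 hr
Wq(M/D/1) = ρ/(2(μ−λ)) = 0.001156 hr
Savings = 0.002312 − 0.001156 = 0.001156 hr

Final: 0.001156 hr


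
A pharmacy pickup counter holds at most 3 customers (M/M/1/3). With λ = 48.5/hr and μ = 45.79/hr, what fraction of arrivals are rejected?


ρ = λ/μ = 48.5/45.79 = 1.0592
P_K = (1−ρ)ρ^K/(1−ρ^(K+1)) = (-0.05918·1.188265)/(1 − 1.258590)
= -0.070325/-0.258590 = 0.271957

Final: 0.271957


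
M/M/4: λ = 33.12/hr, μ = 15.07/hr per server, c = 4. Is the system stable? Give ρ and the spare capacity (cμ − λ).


Total capacity cμ = 4·15.07 = 60.28/hr
ρ = λ/(cμ) = 33.12/60.28 = 0.5494
Stable ⇔ ρ < 1: YES
Spare capacity = cμ − λ = 60.28 − 33.12 = 27.16/hr

Final: ρ = 0.5494; stable; margin = 27.16/hr


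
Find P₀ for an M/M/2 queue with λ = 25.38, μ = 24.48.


a = λ/μ = 25.38/24.48 = 1.0368; ρ = a/c = 0.5184
Σ_{k=0}^{1} a^k/k! (terms k=0..1) = 1.00000 + 1.03676 = 2.03676
Tail: a^2/(2!(1−ρ)) = 1.07488/(2·0.4816) = 1.11591
P₀ = 1/(2.03676 + 1.11591) = 1/3.15267 = 0.317191

Final: 0.317191


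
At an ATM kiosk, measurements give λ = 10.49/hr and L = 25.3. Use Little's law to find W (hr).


W = L/λ = 25.3/10.49 = 2.4118 hr

Final: 2.4118 hr


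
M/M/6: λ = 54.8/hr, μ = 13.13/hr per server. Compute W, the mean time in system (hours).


a = 4.1736; ρ = 0.6956; P₀ = 0.013640
Lq = P₀·a^c·ρ/(c!(1−ρ)²) = 0.75175
Wq = Lq/λ = 0.75175/54.8 = 0.01372 hr
W = Wq + 1/μ = 0.01372 + 0.07616 = 0.08988 hr

Final: 0.08988 hr


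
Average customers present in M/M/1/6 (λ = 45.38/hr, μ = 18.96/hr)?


ρ = 45.38/18.96 = 2.3935
L = ρ[1 − (K+1)ρ^K + Kρ^(K+1)] / [(1−ρ)(1−ρ^(K+1))]
Numerator: 2.3935·(1 − 7·187.999611 + 6·449.969534) = 3314.510977
Denominator: (-1.3935)·(-448.969534) = 625.621049
L = 3314.510977/625.621049 = 5.2980

Final: 5.2980


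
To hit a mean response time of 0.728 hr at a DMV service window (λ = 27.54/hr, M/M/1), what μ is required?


W = 1/(μ−λ) ⇒ μ − λ = 1/W = 1/0.728 = 1.3736
μ = λ + 1/W = 27.54 + 1.3736 = 28.9136 per hr

Final: 28.9136 /hr


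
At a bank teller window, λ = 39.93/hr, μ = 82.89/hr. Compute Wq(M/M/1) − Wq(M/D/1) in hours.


ρ = 39.93/82.89 = 0.4817
Wq(M/M/1) = ρ/(μ−λ) = 0.4817/42.96 = 0.01121 hr
Wq(M/D/1) = ρ/(2(μ−λ)) = 0.005607 hr
Savings = 0.01121 − 0.005607 = 0.005607 hr

Final: 0.005607 hr


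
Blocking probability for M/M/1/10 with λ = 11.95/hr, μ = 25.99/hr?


ρ = λ/μ = 11.95/25.99 = 0.4598
P_K = (1−ρ)ρ^K/(1−ρ^(K+1)) = (0.5402·0.0004223)/(1 − 0.0001942)
= 0.0002281/0.999806 = 0.0002282

Final: 0.0002282


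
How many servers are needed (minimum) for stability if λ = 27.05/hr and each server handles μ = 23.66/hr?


Stability requires cμ > λ ⇔ c > λ/μ.
λ/μ = 27.05/23.66 = 1.1433
Minimum integer c = ⌊1.1433⌋ + 1 = 2
Check: 2·23.66 = 47.32 > 27.05, while 1·23.66 = 23.66 ≤ 27.05

Final: 2 servers


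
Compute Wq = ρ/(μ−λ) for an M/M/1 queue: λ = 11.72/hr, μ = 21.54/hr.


ρ = 11.72/21.54 = 0.5441
Wq = ρ/(μ−λ) = 0.5441/(21.54 − 11.72) = 0.5441/9.82 = 0.05541 hr

Final: 0.05541 hr


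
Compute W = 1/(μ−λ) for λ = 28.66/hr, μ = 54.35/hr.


W = 1/(μ−λ) = 1/(54.35 − 28.66) = 1/25.69 = 0.03893 hr

Final: 0.03893 hr
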